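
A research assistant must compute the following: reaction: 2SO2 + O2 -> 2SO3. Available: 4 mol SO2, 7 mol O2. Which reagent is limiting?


Mole ratio available / coefficient:
  SO2: 4/2 = 2.000
  O2: 7/1 = 7.000
Smaller ratio is limiting.

SO2


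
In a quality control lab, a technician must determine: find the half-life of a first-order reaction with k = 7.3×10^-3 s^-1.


t½ = ln2/k = 0.693147/(7.3×10^-3 s^-1)
= 94.95 s

94.95 s


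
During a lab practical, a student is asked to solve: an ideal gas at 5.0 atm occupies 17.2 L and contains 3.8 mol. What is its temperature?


PV = nRT  (R = 0.08206 L·atm/(mol·K))
T = PV/(nR) = 5.0×17.2/(3.8×0.08206)
= 86.00/0.311828
= 275.79 K

275.79 K


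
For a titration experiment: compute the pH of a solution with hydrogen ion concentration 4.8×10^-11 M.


pH = -log10([H+]) = -log10(4.8×10^-11)
= 11 - log10(4.8)
= 11 - 0.68
= 10.32

10.32


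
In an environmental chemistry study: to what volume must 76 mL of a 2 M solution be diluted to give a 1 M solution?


C1V1 = C2V2
2 × 76 = 1 × V2
V2 = 152/1 = 152.0 mL

152.0 mL


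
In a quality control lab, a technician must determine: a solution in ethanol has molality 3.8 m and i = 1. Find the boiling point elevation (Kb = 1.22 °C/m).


ΔTb = Kb × m × i
= 1.22 × 3.8 × 1
= 4.636 °C

4.636 °C


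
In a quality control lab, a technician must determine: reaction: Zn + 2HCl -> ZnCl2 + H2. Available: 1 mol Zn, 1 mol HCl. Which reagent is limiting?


Mole ratio available / coefficient:
  Zn: 1/1 = 1.000
  HCl: 1/2 = 0.500
Smaller ratio is limiting.

HCl


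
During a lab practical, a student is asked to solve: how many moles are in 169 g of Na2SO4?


M(Na2SO4) = 142.05 g/mol
n = mass/M = 169/142.05 = 1.1897 mol

1.1897 mol


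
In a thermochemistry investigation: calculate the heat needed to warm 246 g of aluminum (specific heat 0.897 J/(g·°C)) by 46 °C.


q = mcΔT = 246 × 0.897 × 46
= 10150.45 J

10150.45 J


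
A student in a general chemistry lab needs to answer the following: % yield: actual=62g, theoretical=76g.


% yield = actual/theoretical × 100
= 62/76 × 100
= 81.58%

81.58%


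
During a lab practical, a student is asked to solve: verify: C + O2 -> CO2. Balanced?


Equation: C + O2 -> CO2
Check atoms: C: 1=1, O: 2=2
Balanced

Yes, balanced


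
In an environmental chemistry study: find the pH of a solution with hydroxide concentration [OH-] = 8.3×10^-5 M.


pOH = -log10([OH-]) = -log10(8.3×10^-5)
= 5 - log10(8.3) = 4.08
pH = 14 - pOH = 14 - 4.08 = 9.92

9.92


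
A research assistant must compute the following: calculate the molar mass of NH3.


M(NH3) = 1×14.01 + 3×1.008
= 14.01 + 3.02
= 17.03 g/mol

17.03 g/mol


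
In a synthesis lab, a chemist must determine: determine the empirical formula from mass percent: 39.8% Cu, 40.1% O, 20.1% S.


Assume 100 g sample. Moles of each element:
  Cu: 39.8/63.55 = 0.626 mol
  O: 40.1/16.0 = 2.506 mol
  S: 20.1/32.07 = 0.627 mol
Divide by smallest (0.626):
  Cu: 0.626/0.626 = 1.0
  O: 2.506/0.626 = 4.0
  S: 0.627/0.626 = 1.0
Empirical formula: CuSO4

CuSO4


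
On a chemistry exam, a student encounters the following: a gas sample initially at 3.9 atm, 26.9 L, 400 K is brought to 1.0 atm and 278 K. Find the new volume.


P1V1/T1 = P2V2/T2
V2 = P1V1T2/(T1P2)
= 3.9×26.9×278/(400×1.0)
= 72.912 L

72.912 L


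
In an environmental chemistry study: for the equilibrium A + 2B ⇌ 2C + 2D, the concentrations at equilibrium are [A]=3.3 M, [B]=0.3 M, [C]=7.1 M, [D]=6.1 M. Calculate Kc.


Kc = [C]^2[D]^2/([A][B]^2)
= (7.1^2 × 6.1^2)/(3.3^1 × 0.3^2)
= 1875.7561/0.297
= 6316

6316


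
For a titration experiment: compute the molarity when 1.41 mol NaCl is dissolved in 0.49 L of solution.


M = n/V = 1.41/0.49 = 2.878 mol/L

2.878 M


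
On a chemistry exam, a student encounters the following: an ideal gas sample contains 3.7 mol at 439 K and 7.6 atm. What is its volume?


PV = nRT  (R = 0.08206 L·atm/(mol·K))
V = nRT/P = 3.7×0.08206×439/7.6
= 17.538 L

17.538 L


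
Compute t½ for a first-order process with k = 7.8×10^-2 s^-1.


t½ = ln2/k = 0.693147/(7.8×10^-2 s^-1)
= 8.887 s

8.887 s


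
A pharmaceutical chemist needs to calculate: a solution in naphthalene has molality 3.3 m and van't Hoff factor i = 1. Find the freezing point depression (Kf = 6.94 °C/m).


ΔTf = Kf × m × i
= 6.94 × 3.3 × 1
= 22.902 °C

22.902 °C


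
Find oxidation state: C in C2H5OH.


2x + 6(+1) + (-2) = 0, so x = -2
Oxidation number: -2

-2


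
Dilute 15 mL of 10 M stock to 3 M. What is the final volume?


C1V1 = C2V2
10 × 15 = 3 × V2
V2 = 150/3 = 50.0 mL

50.0 mL


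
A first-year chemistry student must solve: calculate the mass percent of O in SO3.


M(SO3) = 1×32.07 + 3×16.0 = 80.07 g/mol
Mass of O = 3 × 16.0 = 48.00 g/mol
% O = 48.00/80.07 × 100 = 59.95%

59.95%


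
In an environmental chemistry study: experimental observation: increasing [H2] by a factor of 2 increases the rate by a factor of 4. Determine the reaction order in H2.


rate ∝ [H2]^n
2^n = 4 → n = 2
Order in H2: 2

2


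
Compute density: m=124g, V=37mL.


ρ = mass/volume
= 124/37
= 3.351 g/mL

3.351 g/mL


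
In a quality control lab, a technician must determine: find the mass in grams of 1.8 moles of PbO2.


M(PbO2) = 239.2 g/mol
mass = n × M = 1.8 × 239.2 = 430.56 g

430.56 g


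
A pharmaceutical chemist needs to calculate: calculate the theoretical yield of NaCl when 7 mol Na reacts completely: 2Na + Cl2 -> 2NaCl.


Mole ratio NaCl:Na = 2:2
n(NaCl) = 7 × 2/2 = 7.000 mol
mass = 7.000 × 58.44 = 409.08 g

409.08 g


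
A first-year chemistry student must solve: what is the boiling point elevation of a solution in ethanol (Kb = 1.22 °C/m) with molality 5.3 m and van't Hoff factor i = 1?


ΔTb = Kb × m × i
= 1.22 × 5.3 × 1
= 6.466 °C

6.466 °C


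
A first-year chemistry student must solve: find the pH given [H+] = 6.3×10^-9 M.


pH = -log10([H+]) = -log10(6.3×10^-9)
= 9 - log10(6.3)
= 9 - 0.8
= 8.2

8.2


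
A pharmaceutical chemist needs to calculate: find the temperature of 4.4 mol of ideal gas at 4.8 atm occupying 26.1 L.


PV = nRT  (R = 0.08206 L·atm/(mol·K))
T = PV/(nR) = 4.8×26.1/(4.4×0.08206)
= 125.28/0.361064
= 346.97 K

346.97 K


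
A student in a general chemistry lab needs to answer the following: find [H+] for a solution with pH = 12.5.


[H+] = 10^(-pH) = 10^(-12.5)
= 3.16×10^-13 M

3.16×10^-13 M


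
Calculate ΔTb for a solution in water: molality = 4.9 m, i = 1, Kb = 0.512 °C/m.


ΔTb = Kb × m × i
= 0.512 × 4.9 × 1
= 2.5088 °C

2.5088 °C


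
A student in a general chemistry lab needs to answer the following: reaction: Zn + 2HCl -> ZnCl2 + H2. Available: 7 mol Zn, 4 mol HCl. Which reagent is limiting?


Mole ratio available / coefficient:
  Zn: 7/1 = 7.000
  HCl: 4/2 = 2.000
Smaller ratio is limiting.

HCl


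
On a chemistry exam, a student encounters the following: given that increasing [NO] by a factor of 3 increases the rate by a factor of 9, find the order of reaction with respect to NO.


rate ∝ [NO]^n
3^n = 9 → n = 2
Order in NO: 2

2


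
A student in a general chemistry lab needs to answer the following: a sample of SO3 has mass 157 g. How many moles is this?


M(SO3) = 80.07 g/mol
n = mass/M = 157/80.07 = 1.9608 mol

1.9608 mol


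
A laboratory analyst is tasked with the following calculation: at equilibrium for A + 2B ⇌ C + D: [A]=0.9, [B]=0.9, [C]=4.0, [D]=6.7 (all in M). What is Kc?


Kc = [C][D]/([A][B]^2)
= (4.0^1 × 6.7^1)/(0.9^1 × 0.9^2)
= 26.8/0.729
= 36.76

36.76


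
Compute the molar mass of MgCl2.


M(MgCl2) = 1×24.31 + 2×35.45
= 24.31 + 70.9
= 95.21 g/mol

95.21 g/mol


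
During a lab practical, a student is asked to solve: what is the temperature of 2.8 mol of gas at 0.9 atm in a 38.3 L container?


PV = nRT  (R = 0.08206 L·atm/(mol·K))
T = PV/(nR) = 0.9×38.3/(2.8×0.08206)
= 34.47/0.229768
= 150.02 K

150.02 K


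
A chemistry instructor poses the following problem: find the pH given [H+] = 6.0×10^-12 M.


pH = -log10([H+]) = -log10(6.0×10^-12)
= 12 - log10(6.0)
= 12 - 0.78
= 11.22

11.22


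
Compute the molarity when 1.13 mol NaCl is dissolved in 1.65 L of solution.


M = n/V = 1.13/1.65 = 0.685 mol/L

0.685 M


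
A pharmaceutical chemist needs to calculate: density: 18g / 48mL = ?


ρ = mass/volume
= 18/48
= 0.375 g/mL

0.375 g/mL


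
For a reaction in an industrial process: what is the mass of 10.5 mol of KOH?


M(KOH) = 56.11 g/mol
mass = n × M = 10.5 × 56.11 = 589.16 g

589.16 g


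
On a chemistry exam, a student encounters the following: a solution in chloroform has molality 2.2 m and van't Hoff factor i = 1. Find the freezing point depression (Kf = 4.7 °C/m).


ΔTf = Kf × m × i
= 4.7 × 2.2 × 1
= 10.34 °C

10.34 °C


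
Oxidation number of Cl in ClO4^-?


x + 4(-2) = -1, so x = +7
Oxidation number: +7

+7


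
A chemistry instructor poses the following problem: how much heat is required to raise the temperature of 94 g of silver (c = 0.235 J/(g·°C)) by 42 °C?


q = mcΔT = 94 × 0.235 × 42
= 927.78 J

927.78 J


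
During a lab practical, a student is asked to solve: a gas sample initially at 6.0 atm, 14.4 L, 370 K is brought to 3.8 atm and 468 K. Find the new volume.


P1V1/T1 = P2V2/T2
V2 = P1V1T2/(T1P2)
= 6.0×14.4×468/(370×3.8)
= 28.759 L

28.759 L


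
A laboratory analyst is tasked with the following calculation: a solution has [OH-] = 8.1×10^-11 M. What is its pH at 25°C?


pOH = -log10([OH-]) = -log10(8.1×10^-11)
= 11 - log10(8.1) = 10.09
pH = 14 - pOH = 14 - 10.09 = 3.91

3.91


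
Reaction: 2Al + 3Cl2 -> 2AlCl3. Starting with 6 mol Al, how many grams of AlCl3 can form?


Mole ratio AlCl3:Al = 2:2
n(AlCl3) = 6 × 2/2 = 6.000 mol
mass = 6.000 × 133.33 = 799.98 g

799.98 g


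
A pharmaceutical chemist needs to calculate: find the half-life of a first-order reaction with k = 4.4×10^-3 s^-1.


t½ = ln2/k = 0.693147/(4.4×10^-3 s^-1)
= 157.5 s

157.5 s


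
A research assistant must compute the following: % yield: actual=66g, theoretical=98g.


% yield = actual/theoretical × 100
= 66/98 × 100
= 67.35%

67.35%


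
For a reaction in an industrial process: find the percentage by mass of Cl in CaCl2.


M(CaCl2) = 1×40.08 + 2×35.45 = 110.98 g/mol
Mass of Cl = 2 × 35.45 = 70.90 g/mol
% Cl = 70.90/110.98 × 100 = 63.89%

63.89%


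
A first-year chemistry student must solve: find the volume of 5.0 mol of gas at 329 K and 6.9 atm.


PV = nRT  (R = 0.08206 L·atm/(mol·K))
V = nRT/P = 5.0×0.08206×329/6.9
= 19.564 L

19.564 L


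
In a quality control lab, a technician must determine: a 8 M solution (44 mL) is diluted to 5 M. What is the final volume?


C1V1 = C2V2
8 × 44 = 5 × V2
V2 = 352/5 = 70.4 mL

70.4 mL


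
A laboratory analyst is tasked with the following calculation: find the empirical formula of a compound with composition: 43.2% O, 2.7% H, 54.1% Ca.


Assume 100 g sample. Moles of each element:
  O: 43.2/16.0 = 2.7 mol
  H: 2.7/1.008 = 2.679 mol
  Ca: 54.1/40.08 = 1.35 mol
Divide by smallest (1.35):
  O: 2.7/1.35 = 2.0
  H: 2.679/1.35 = 1.98
  Ca: 1.35/1.35 = 1.0
Empirical formula: CaO2H2

CaO2H2


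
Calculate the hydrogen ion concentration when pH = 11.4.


[H+] = 10^(-pH) = 10^(-11.4)
= 3.98×10^-12 M

3.98×10^-12 M


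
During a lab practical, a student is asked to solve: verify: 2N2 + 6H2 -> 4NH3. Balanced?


Equation: 2N2 + 6H2 -> 4NH3
Check atoms: H: 12=12, N: 4=4
Balanced

Yes, balanced


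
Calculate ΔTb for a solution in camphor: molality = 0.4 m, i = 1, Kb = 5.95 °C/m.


ΔTb = Kb × m × i
= 5.95 × 0.4 × 1
= 2.38 °C

2.38 °C


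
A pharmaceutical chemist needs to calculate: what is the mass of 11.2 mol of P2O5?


M(P2O5) = 141.94 g/mol
mass = n × M = 11.2 × 141.94 = 1589.73 g

1589.73 g


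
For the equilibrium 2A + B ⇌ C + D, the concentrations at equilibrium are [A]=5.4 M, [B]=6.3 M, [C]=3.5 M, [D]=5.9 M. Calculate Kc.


Kc = [C][D]/([A]^2[B])
= (3.5^1 × 5.9^1)/(5.4^2 × 6.3^1)
= 20.65/183.708
= 0.1124

0.1124


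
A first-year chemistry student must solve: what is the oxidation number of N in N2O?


2x + (-2) = 0, so x = +1
Oxidation number: +1

+1


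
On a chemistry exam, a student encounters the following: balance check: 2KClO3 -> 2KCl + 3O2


Equation: 2KClO3 -> 2KCl + 3O2
Check atoms: Cl: 2=2, K: 2=2, O: 6=6
Balanced

Yes, balanced


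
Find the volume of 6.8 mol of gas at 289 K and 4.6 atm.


PV = nRT  (R = 0.08206 L·atm/(mol·K))
V = nRT/P = 6.8×0.08206×289/4.6
= 35.057 L

35.057 L


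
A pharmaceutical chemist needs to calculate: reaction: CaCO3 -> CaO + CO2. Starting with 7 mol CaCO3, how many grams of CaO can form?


Mole ratio CaO:CaCO3 = 1:1
n(CaO) = 7 × 1/1 = 7.000 mol
mass = 7.000 × 56.08 = 392.56 g

392.56 g


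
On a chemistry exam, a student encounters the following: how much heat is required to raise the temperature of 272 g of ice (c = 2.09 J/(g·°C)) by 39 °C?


q = mcΔT = 272 × 2.09 × 39
= 22170.72 J

22170.72 J


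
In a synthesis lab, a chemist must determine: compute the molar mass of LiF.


M(LiF) = 1×6.94 + 1×19.0
= 6.94 + 19.0
= 25.94 g/mol

25.94 g/mol


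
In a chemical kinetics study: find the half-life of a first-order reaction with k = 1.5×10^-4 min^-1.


t½ = ln2/k = 0.693147/(1.5×10^-4 min^-1)
= 4621 min

4621 min


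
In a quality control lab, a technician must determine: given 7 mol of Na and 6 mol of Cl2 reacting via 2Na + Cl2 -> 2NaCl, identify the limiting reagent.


Mole ratio available / coefficient:
  Na: 7/2 = 3.500
  Cl2: 6/1 = 6.000
Smaller ratio is limiting.

Na


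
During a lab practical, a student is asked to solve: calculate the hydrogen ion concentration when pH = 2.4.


[H+] = 10^(-pH) = 10^(-2.4)
= 3.98×10^-3 M

3.98×10^-3 M


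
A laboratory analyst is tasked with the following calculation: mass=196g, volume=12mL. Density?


ρ = mass/volume
= 196/12
= 16.333 g/mL

16.333 g/mL


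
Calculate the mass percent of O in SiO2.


M(SiO2) = 1×28.09 + 2×16.0 = 60.09 g/mol
Mass of O = 2 × 16.0 = 32.00 g/mol
% O = 32.00/60.09 × 100 = 53.25%

53.25%


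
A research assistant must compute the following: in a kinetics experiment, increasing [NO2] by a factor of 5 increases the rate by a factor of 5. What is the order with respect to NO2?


rate ∝ [NO2]^n
5^n = 5 → n = 1
Order in NO2: 1

1


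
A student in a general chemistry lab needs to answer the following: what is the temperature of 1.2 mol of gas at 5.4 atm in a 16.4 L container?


PV = nRT  (R = 0.08206 L·atm/(mol·K))
T = PV/(nR) = 5.4×16.4/(1.2×0.08206)
= 88.56/0.098472
= 899.34 K

899.34 K


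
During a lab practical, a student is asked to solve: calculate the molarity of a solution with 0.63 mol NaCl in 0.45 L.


M = n/V = 0.63/0.45 = 1.400 mol/L

1.400 M


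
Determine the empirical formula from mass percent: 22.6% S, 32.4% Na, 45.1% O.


Assume 100 g sample. Moles of each element:
  S: 22.6/32.07 = 0.705 mol
  Na: 32.4/22.99 = 1.409 mol
  O: 45.1/16.0 = 2.819 mol
Divide by smallest (0.705):
  S: 0.705/0.705 = 1.0
  Na: 1.409/0.705 = 2.0
  O: 2.819/0.705 = 4.0
Empirical formula: Na2SO4

Na2SO4


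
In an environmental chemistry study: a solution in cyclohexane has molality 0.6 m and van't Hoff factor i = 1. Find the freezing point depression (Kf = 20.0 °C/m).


ΔTf = Kf × m × i
= 20.0 × 0.6 × 1
= 12.0 °C

12.0 °C


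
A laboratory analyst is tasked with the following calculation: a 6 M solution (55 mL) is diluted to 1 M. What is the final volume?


C1V1 = C2V2
6 × 55 = 1 × V2
V2 = 330/1 = 330.0 mL

330.0 mL


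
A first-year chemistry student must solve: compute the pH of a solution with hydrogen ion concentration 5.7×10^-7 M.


pH = -log10([H+]) = -log10(5.7×10^-7)
= 7 - log10(5.7)
= 7 - 0.76
= 6.24

6.24


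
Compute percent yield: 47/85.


% yield = actual/theoretical × 100
= 47/85 × 100
= 55.29%

55.29%


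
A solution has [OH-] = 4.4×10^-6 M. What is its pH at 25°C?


pOH = -log10([OH-]) = -log10(4.4×10^-6)
= 6 - log10(4.4) = 5.36
pH = 14 - pOH = 14 - 5.36 = 8.64

8.64


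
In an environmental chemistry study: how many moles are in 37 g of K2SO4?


M(K2SO4) = 174.27 g/mol
n = mass/M = 37/174.27 = 0.2123 mol

0.2123 mol


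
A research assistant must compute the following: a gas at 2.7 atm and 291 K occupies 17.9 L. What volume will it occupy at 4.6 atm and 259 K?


P1V1/T1 = P2V2/T2
V2 = P1V1T2/(T1P2)
= 2.7×17.9×259/(291×4.6)
= 9.351 L

9.351 L


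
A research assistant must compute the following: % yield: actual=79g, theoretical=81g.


% yield = actual/theoretical × 100
= 79/81 × 100
= 97.53%

97.53%


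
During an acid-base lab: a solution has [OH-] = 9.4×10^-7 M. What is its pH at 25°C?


pOH = -log10([OH-]) = -log10(9.4×10^-7)
= 7 - log10(9.4) = 6.03
pH = 14 - pOH = 14 - 6.03 = 7.97

7.97


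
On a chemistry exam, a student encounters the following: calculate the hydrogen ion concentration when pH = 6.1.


[H+] = 10^(-pH) = 10^(-6.1)
= 7.94×10^-7 M

7.94×10^-7 M


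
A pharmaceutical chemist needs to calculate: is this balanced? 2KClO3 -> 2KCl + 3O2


Equation: 2KClO3 -> 2KCl + 3O2
Check atoms: Cl: 2=2, K: 2=2, O: 6=6
Balanced

Yes, balanced


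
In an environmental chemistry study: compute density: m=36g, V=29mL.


ρ = mass/volume
= 36/29
= 1.241 g/mL

1.241 g/mL


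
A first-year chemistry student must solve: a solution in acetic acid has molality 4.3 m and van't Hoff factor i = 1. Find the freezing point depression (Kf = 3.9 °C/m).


ΔTf = Kf × m × i
= 3.9 × 4.3 × 1
= 16.77 °C

16.77 °C


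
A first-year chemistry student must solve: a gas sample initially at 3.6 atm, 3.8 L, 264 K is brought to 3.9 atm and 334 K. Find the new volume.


P1V1/T1 = P2V2/T2
V2 = P1V1T2/(T1P2)
= 3.6×3.8×334/(264×3.9)
= 4.438 L

4.438 L


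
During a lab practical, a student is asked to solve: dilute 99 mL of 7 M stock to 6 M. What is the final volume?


C1V1 = C2V2
7 × 99 = 6 × V2
V2 = 693/6 = 115.5 mL

115.5 mL


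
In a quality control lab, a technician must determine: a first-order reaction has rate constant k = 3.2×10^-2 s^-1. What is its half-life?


t½ = ln2/k = 0.693147/(3.2×10^-2 s^-1)
= 21.66 s

21.66 s


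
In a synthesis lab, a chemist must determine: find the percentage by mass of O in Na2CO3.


M(Na2CO3) = 2×22.99 + 1×12.01 + 3×16.0 = 105.99 g/mol
Mass of O = 3 × 16.0 = 48.00 g/mol
% O = 48.00/105.99 × 100 = 45.29%

45.29%


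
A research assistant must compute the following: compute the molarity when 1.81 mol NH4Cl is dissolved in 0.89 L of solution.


M = n/V = 1.81/0.89 = 2.034 mol/L

2.034 M


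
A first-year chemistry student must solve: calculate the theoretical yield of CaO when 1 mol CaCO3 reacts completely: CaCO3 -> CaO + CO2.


Mole ratio CaO:CaCO3 = 1:1
n(CaO) = 1 × 1/1 = 1.000 mol
mass = 1.000 × 56.08 = 56.08 g

56.08 g


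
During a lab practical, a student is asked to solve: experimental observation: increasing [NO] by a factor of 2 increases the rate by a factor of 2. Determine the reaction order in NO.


rate ∝ [NO]^n
2^n = 2 → n = 1
Order in NO: 1

1


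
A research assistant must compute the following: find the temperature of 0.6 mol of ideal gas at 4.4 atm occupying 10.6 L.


PV = nRT  (R = 0.08206 L·atm/(mol·K))
T = PV/(nR) = 4.4×10.6/(0.6×0.08206)
= 46.64/0.049236
= 947.27 K

947.27 K


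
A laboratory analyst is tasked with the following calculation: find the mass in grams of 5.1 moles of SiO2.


M(SiO2) = 60.09 g/mol
mass = n × M = 5.1 × 60.09 = 306.46 g

306.46 g


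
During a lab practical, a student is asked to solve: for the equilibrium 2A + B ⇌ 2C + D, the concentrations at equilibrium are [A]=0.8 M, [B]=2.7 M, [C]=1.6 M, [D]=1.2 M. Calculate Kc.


Kc = [C]^2[D]/([A]^2[B])
= (1.6^2 × 1.2^1)/(0.8^2 × 2.7^1)
= 3.072/1.728
= 1.778

1.778


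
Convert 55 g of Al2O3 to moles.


M(Al2O3) = 101.96 g/mol
n = mass/M = 55/101.96 = 0.5394 mol

0.5394 mol


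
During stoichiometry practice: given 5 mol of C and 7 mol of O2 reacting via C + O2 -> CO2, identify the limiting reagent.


Mole ratio available / coefficient:
  C: 5/1 = 5.000
  O2: 7/1 = 7.000
Smaller ratio is limiting.

C


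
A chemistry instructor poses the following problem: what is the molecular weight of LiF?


M(LiF) = 1×6.94 + 1×19.0
= 6.94 + 19.0
= 25.94 g/mol

25.94 g/mol


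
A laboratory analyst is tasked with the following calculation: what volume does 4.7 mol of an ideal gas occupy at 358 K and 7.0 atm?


PV = nRT  (R = 0.08206 L·atm/(mol·K))
V = nRT/P = 4.7×0.08206×358/7.0
= 19.725 L

19.725 L


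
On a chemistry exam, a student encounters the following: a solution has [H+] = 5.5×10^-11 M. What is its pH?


pH = -log10([H+]) = -log10(5.5×10^-11)
= 11 - log10(5.5)
= 11 - 0.74
= 10.26

10.26


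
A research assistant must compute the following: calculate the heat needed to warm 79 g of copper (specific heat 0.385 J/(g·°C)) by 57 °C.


q = mcΔT = 79 × 0.385 × 57
= 1733.66 J

1733.66 J


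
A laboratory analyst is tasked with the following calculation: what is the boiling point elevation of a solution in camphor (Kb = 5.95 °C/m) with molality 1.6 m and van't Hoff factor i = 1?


ΔTb = Kb × m × i
= 5.95 × 1.6 × 1
= 9.52 °C

9.52 °C


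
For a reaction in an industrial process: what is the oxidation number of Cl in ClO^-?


x + (-2) = -1, so x = +1
Oxidation number: +1

+1


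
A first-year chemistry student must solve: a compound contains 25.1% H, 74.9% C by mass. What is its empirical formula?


Assume 100 g sample. Moles of each element:
  H: 25.1/1.008 = 24.901 mol
  C: 74.9/12.01 = 6.236 mol
Divide by smallest (6.236):
  H: 24.901/6.236 = 3.99
  C: 6.236/6.236 = 1.0
Empirical formula: CH4

CH4


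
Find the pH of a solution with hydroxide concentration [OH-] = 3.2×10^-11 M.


pOH = -log10([OH-]) = -log10(3.2×10^-11)
= 11 - log10(3.2) = 10.49
pH = 14 - pOH = 14 - 10.49 = 3.51

3.51


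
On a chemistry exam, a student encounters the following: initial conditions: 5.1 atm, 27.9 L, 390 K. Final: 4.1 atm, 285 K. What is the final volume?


P1V1/T1 = P2V2/T2
V2 = P1V1T2/(T1P2)
= 5.1×27.9×285/(390×4.1)
= 25.361 L

25.361 L


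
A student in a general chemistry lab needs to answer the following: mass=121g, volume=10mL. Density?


ρ = mass/volume
= 121/10
= 12.1 g/mL

12.1 g/mL


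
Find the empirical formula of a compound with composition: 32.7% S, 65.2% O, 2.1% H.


Assume 100 g sample. Moles of each element:
  S: 32.7/32.07 = 1.02 mol
  O: 65.2/16.0 = 4.075 mol
  H: 2.1/1.008 = 2.083 mol
Divide by smallest (1.02):
  S: 1.02/1.02 = 1.0
  O: 4.075/1.02 = 4.0
  H: 2.083/1.02 = 2.04
Empirical formula: H2SO4

H2SO4


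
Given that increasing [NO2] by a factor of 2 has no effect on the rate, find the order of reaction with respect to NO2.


rate ∝ [NO2]^n
rate ∝ [NO2]^0
Order in NO2: 0

0


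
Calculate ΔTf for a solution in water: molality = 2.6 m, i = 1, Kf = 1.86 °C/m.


ΔTf = Kf × m × i
= 1.86 × 2.6 × 1
= 4.836 °C

4.836 °C


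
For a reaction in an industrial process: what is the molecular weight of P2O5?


M(P2O5) = 2×30.97 + 5×16.0
= 61.94 + 80.0
= 141.94 g/mol

141.94 g/mol


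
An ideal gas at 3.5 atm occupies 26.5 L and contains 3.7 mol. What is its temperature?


PV = nRT  (R = 0.08206 L·atm/(mol·K))
T = PV/(nR) = 3.5×26.5/(3.7×0.08206)
= 92.75/0.303622
= 305.48 K

305.48 K


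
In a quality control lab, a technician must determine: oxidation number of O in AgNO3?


O is usually -2
Oxidation number: -2

-2


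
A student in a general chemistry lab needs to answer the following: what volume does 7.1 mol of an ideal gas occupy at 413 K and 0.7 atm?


PV = nRT  (R = 0.08206 L·atm/(mol·K))
V = nRT/P = 7.1×0.08206×413/0.7
= 343.749 L

343.749 L


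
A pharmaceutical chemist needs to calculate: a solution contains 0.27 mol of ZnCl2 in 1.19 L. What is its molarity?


M = n/V = 0.27/1.19 = 0.227 mol/L

0.227 M


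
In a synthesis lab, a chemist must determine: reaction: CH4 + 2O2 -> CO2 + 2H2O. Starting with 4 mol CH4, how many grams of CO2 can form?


Mole ratio CO2:CH4 = 1:1
n(CO2) = 4 × 1/1 = 4.000 mol
mass = 4.000 × 44.01 = 176.04 g

176.04 g


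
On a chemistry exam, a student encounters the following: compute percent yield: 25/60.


% yield = actual/theoretical × 100
= 25/60 × 100
= 41.67%

41.67%


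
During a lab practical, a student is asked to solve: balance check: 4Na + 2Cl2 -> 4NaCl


Equation: 4Na + 2Cl2 -> 4NaCl
Check atoms: Cl: 4=4, Na: 4=4
Balanced

Yes, balanced


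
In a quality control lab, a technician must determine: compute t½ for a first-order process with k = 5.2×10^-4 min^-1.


t½ = ln2/k = 0.693147/(5.2×10^-4 min^-1)
= 1333 min

1333 min


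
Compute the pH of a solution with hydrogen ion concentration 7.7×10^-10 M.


pH = -log10([H+]) = -log10(7.7×10^-10)
= 10 - log10(7.7)
= 10 - 0.89
= 9.11

9.11


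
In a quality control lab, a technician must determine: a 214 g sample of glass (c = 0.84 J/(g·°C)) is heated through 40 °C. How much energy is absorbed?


q = mcΔT = 214 × 0.84 × 40
= 7190.40 J

7190.40 J


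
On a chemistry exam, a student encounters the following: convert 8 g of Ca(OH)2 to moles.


M(Ca(OH)2) = 74.1 g/mol
n = mass/M = 8/74.1 = 0.108 mol

0.108 mol


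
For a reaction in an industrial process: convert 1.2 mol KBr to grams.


M(KBr) = 119.0 g/mol
mass = n × M = 1.2 × 119.0 = 142.80 g

142.80 g


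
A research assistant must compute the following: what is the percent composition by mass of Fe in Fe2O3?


M(Fe2O3) = 2×55.85 + 3×16.0 = 159.70 g/mol
Mass of Fe = 2 × 55.85 = 111.70 g/mol
% Fe = 111.70/159.70 × 100 = 69.94%

69.94%


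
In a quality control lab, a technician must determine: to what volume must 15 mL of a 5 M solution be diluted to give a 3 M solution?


C1V1 = C2V2
5 × 15 = 3 × V2
V2 = 75/3 = 25.0 mL

25.0 mL


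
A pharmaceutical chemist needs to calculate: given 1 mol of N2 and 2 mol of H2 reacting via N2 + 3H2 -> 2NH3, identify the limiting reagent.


Mole ratio available / coefficient:
  N2: 1/1 = 1.000
  H2: 2/3 = 0.667
Smaller ratio is limiting.

H2


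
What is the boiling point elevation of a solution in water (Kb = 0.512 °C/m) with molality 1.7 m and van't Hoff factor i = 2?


ΔTb = Kb × m × i
= 0.512 × 1.7 × 2
= 1.7408 °C

1.7408 °C


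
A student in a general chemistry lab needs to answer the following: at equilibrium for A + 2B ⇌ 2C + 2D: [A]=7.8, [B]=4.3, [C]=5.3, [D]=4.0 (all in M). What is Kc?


Kc = [C]^2[D]^2/([A][B]^2)
= (5.3^2 × 4.0^2)/(7.8^1 × 4.3^2)
= 449.44/144.222
= 3.116

3.116


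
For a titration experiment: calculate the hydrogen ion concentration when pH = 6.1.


[H+] = 10^(-pH) = 10^(-6.1)
= 7.94×10^-7 M

7.94×10^-7 M


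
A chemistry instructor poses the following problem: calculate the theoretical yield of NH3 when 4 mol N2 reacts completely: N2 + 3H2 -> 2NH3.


Mole ratio NH3:N2 = 2:1
n(NH3) = 4 × 2/1 = 8.000 mol
mass = 8.000 × 17.03 = 136.24 g

136.24 g


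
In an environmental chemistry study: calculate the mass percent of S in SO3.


M(SO3) = 1×32.07 + 3×16.0 = 80.07 g/mol
Mass of S = 1 × 32.07 = 32.07 g/mol
% S = 32.07/80.07 × 100 = 40.05%

40.05%


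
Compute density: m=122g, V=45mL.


ρ = mass/volume
= 122/45
= 2.711 g/mL

2.711 g/mL


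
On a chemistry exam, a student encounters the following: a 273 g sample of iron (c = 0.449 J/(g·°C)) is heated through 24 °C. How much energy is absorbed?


q = mcΔT = 273 × 0.449 × 24
= 2941.85 J

2941.85 J


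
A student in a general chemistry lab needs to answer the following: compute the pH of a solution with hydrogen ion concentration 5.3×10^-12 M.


pH = -log10([H+]) = -log10(5.3×10^-12)
= 12 - log10(5.3)
= 12 - 0.72
= 11.28

11.28


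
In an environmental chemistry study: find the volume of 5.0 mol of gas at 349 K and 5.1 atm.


PV = nRT  (R = 0.08206 L·atm/(mol·K))
V = nRT/P = 5.0×0.08206×349/5.1
= 28.077 L

28.077 L


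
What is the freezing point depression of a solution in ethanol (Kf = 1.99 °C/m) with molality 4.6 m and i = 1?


ΔTf = Kf × m × i
= 1.99 × 4.6 × 1
= 9.154 °C

9.154 °C


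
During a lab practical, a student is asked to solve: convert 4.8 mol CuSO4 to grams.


M(CuSO4) = 159.62 g/mol
mass = n × M = 4.8 × 159.62 = 766.18 g

766.18 g


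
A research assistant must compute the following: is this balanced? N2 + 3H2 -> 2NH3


Equation: N2 + 3H2 -> 2NH3
Check atoms: H: 6=6, N: 2=2
Balanced

Yes, balanced


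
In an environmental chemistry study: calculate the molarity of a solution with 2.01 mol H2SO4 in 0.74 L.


M = n/V = 2.01/0.74 = 2.716 mol/L

2.716 M


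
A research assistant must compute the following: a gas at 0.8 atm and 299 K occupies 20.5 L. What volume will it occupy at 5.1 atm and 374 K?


P1V1/T1 = P2V2/T2
V2 = P1V1T2/(T1P2)
= 0.8×20.5×374/(299×5.1)
= 4.022 L

4.022 L


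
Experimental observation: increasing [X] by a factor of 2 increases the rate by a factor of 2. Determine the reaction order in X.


rate ∝ [X]^n
2^n = 2 → n = 1
Order in X: 1

1


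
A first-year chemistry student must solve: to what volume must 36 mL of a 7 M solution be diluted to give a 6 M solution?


C1V1 = C2V2
7 × 36 = 6 × V2
V2 = 252/6 = 42.0 mL

42.0 mL


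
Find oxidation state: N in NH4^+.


x + 4(+1) = +1, so x = -3
Oxidation number: -3

-3


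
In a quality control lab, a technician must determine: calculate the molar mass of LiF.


M(LiF) = 1×6.94 + 1×19.0
= 6.94 + 19.0
= 25.94 g/mol

25.94 g/mol


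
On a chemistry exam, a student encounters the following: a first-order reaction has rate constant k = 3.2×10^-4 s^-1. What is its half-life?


t½ = ln2/k = 0.693147/(3.2×10^-4 s^-1)
= 2166 s

2166 s


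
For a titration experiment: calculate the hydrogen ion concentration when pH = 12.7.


[H+] = 10^(-pH) = 10^(-12.7)
= 2.0×10^-13 M

2.0×10^-13 M


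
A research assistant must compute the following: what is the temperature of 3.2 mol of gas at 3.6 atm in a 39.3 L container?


PV = nRT  (R = 0.08206 L·atm/(mol·K))
T = PV/(nR) = 3.6×39.3/(3.2×0.08206)
= 141.48/0.262592
= 538.78 K

538.78 K


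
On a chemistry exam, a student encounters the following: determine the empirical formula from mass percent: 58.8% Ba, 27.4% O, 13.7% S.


Assume 100 g sample. Moles of each element:
  Ba: 58.8/137.33 = 0.428 mol
  O: 27.4/16.0 = 1.712 mol
  S: 13.7/32.07 = 0.427 mol
Divide by smallest (0.427):
  Ba: 0.428/0.427 = 1.0
  O: 1.712/0.427 = 4.01
  S: 0.427/0.427 = 1.0
Empirical formula: BaSO4

BaSO4


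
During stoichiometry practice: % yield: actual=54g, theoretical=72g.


% yield = actual/theoretical × 100
= 54/72 × 100
= 75.0%

75.0%


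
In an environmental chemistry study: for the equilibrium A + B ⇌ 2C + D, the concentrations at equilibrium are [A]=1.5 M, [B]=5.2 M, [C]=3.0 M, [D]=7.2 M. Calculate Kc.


Kc = [C]^2[D]/([A][B])
= (3.0^2 × 7.2^1)/(1.5^1 × 5.2^1)
= 64.8/7.8
= 8.308

8.308


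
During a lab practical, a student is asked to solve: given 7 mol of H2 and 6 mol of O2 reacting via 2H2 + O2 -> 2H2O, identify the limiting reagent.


Mole ratio available / coefficient:
  H2: 7/2 = 3.500
  O2: 6/1 = 6.000
Smaller ratio is limiting.

H2


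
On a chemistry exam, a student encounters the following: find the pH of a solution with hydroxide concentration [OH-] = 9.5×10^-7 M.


pOH = -log10([OH-]) = -log10(9.5×10^-7)
= 7 - log10(9.5) = 6.02
pH = 14 - pOH = 14 - 6.02 = 7.98

7.98


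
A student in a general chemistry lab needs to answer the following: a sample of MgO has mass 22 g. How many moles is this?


M(MgO) = 40.31 g/mol
n = mass/M = 22/40.31 = 0.5458 mol

0.5458 mol


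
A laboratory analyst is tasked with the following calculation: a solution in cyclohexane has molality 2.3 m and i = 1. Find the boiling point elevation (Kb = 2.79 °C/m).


ΔTb = Kb × m × i
= 2.79 × 2.3 × 1
= 6.417 °C

6.417 °C


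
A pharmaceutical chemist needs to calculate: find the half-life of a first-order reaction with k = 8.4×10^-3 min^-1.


t½ = ln2/k = 0.693147/(8.4×10^-3 min^-1)
= 82.52 min

82.52 min


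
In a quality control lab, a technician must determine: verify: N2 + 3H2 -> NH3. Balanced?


Equation: N2 + 3H2 -> NH3
Check atoms: H: 6≠3, N: 2≠1
Not balanced

No, not balanced


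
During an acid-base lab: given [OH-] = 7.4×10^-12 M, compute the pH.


pOH = -log10([OH-]) = -log10(7.4×10^-12)
= 12 - log10(7.4) = 11.13
pH = 14 - pOH = 14 - 11.13 = 2.87

2.87


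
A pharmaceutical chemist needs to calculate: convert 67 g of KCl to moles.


M(KCl) = 74.55 g/mol
n = mass/M = 67/74.55 = 0.8987 mol

0.8987 mol


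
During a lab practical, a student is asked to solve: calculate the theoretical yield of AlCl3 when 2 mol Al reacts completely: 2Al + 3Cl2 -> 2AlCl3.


Mole ratio AlCl3:Al = 2:2
n(AlCl3) = 2 × 2/2 = 2.000 mol
mass = 2.000 × 133.33 = 266.66 g

266.66 g


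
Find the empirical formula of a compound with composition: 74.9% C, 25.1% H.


Assume 100 g sample. Moles of each element:
  C: 74.9/12.01 = 6.236 mol
  H: 25.1/1.008 = 24.901 mol
Divide by smallest (6.236):
  C: 6.236/6.236 = 1.0
  H: 24.901/6.236 = 3.99
Empirical formula: CH4

CH4


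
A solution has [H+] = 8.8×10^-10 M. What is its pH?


pH = -log10([H+]) = -log10(8.8×10^-10)
= 10 - log10(8.8)
= 10 - 0.94
= 9.06

9.06


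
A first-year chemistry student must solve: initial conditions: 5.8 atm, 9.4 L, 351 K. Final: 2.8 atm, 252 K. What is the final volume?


P1V1/T1 = P2V2/T2
V2 = P1V1T2/(T1P2)
= 5.8×9.4×252/(351×2.8)
= 13.979 L

13.979 L


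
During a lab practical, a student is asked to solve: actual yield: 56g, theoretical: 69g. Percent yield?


% yield = actual/theoretical × 100
= 56/69 × 100
= 81.16%

81.16%


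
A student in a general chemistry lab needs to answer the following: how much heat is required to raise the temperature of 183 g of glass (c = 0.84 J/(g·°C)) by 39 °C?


q = mcΔT = 183 × 0.84 × 39
= 5995.08 J

5995.08 J


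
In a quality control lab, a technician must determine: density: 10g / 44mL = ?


ρ = mass/volume
= 10/44
= 0.227 g/mL

0.227 g/mL


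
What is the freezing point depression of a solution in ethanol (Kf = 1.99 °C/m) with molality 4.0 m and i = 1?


ΔTf = Kf × m × i
= 1.99 × 4.0 × 1
= 7.96 °C

7.96 °C


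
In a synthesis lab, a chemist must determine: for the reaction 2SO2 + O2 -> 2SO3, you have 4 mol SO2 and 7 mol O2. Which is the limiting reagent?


Mole ratio available / coefficient:
  SO2: 4/2 = 2.000
  O2: 7/1 = 7.000
Smaller ratio is limiting.

SO2


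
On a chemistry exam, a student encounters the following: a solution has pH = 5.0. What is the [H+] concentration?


[H+] = 10^(-pH) = 10^(-5.0)
= 1.0×10^-5 M

1.0×10^-5 M


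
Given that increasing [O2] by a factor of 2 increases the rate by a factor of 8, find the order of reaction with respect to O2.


rate ∝ [O2]^n
2^n = 8 → n = 3
Order in O2: 3

3


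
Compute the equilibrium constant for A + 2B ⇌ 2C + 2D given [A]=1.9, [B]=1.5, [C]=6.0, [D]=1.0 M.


Kc = [C]^2[D]^2/([A][B]^2)
= (6.0^2 × 1.0^2)/(1.9^1 × 1.5^2)
= 36/4.275
= 8.421

8.421


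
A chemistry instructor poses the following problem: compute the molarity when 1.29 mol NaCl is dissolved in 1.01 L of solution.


M = n/V = 1.29/1.01 = 1.277 mol/L

1.277 M


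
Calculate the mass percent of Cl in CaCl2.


M(CaCl2) = 1×40.08 + 2×35.45 = 110.98 g/mol
Mass of Cl = 2 × 35.45 = 70.90 g/mol
% Cl = 70.90/110.98 × 100 = 63.89%

63.89%


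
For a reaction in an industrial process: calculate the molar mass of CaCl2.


M(CaCl2) = 1×40.08 + 2×35.45
= 40.08 + 70.9
= 110.98 g/mol

110.98 g/mol


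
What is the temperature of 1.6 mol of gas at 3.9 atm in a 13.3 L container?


PV = nRT  (R = 0.08206 L·atm/(mol·K))
T = PV/(nR) = 3.9×13.3/(1.6×0.08206)
= 51.87/0.131296
= 395.06 K

395.06 K


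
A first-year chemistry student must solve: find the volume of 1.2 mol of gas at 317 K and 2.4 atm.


PV = nRT  (R = 0.08206 L·atm/(mol·K))
V = nRT/P = 1.2×0.08206×317/2.4
= 13.007 L

13.007 L


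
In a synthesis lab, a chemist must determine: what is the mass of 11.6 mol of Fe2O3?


M(Fe2O3) = 159.7 g/mol
mass = n × M = 11.6 × 159.7 = 1852.52 g

1852.52 g


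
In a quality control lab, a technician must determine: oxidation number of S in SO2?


x + 2(-2) = 0, so x = +4
Oxidation number: +4

+4


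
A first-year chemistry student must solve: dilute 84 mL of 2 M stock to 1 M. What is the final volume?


C1V1 = C2V2
2 × 84 = 1 × V2
V2 = 168/1 = 168.0 mL

168.0 mL


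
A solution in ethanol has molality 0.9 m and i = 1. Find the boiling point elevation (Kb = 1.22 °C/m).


ΔTb = Kb × m × i
= 1.22 × 0.9 × 1
= 1.098 °C

1.098 °C


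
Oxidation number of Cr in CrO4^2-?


x + 4(-2) = -2, so x = +6
Oxidation number: +6

+6


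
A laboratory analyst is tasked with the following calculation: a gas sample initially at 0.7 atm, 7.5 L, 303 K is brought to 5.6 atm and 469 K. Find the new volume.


P1V1/T1 = P2V2/T2
V2 = P1V1T2/(T1P2)
= 0.7×7.5×469/(303×5.6)
= 1.451 L

1.451 L


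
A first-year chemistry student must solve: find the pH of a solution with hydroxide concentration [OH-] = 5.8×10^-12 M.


pOH = -log10([OH-]) = -log10(5.8×10^-12)
= 12 - log10(5.8) = 11.24
pH = 14 - pOH = 14 - 11.24 = 2.76

2.76


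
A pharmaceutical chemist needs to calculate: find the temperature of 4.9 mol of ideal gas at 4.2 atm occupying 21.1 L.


PV = nRT  (R = 0.08206 L·atm/(mol·K))
T = PV/(nR) = 4.2×21.1/(4.9×0.08206)
= 88.62/0.402094
= 220.40 K

220.40 K


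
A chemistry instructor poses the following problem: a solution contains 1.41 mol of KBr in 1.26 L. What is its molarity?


M = n/V = 1.41/1.26 = 1.119 mol/L

1.119 M


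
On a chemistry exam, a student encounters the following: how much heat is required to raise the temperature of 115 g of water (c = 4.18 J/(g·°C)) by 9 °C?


q = mcΔT = 115 × 4.18 × 9
= 4326.30 J

4326.30 J


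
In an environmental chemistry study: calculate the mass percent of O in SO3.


M(SO3) = 1×32.07 + 3×16.0 = 80.07 g/mol
Mass of O = 3 × 16.0 = 48.00 g/mol
% O = 48.00/80.07 × 100 = 59.95%

59.95%


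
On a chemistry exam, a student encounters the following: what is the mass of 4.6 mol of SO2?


M(SO2) = 64.07 g/mol
mass = n × M = 4.6 × 64.07 = 294.72 g

294.72 g


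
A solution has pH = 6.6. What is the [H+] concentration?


[H+] = 10^(-pH) = 10^(-6.6)
= 2.51×10^-7 M

2.51×10^-7 M


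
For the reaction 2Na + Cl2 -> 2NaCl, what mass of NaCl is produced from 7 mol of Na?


Mole ratio NaCl:Na = 2:2
n(NaCl) = 7 × 2/2 = 7.000 mol
mass = 7.000 × 58.44 = 409.08 g

409.08 g


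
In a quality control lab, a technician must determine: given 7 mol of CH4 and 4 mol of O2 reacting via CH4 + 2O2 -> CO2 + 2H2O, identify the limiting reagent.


Mole ratio available / coefficient:
  CH4: 7/1 = 7.000
  O2: 4/2 = 2.000
Smaller ratio is limiting.

O2


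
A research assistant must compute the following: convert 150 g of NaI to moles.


M(NaI) = 149.89 g/mol
n = mass/M = 150/149.89 = 1.0007 mol

1.0007 mol
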